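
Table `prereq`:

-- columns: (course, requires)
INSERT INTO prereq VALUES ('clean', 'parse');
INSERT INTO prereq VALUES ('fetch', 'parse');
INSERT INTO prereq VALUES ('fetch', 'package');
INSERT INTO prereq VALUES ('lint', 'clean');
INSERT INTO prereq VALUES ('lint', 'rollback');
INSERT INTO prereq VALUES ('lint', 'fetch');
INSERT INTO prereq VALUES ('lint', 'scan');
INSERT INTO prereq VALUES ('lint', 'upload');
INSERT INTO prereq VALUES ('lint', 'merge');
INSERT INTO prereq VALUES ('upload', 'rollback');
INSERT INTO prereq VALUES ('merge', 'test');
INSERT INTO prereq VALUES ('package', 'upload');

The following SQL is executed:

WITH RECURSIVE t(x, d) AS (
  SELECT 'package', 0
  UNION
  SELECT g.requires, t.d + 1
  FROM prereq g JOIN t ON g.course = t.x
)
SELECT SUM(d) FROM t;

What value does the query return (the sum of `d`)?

3

Base: (package, d=0).
Iteration 1: edges from {package} -> (upload, d=1).
Iteration 2: edges from {upload} -> (rollback, d=2).
Iteration 3: no outgoing edges from {rollback}; recursion stops.
SUM(d) = 0 + 1 + 2 = 3.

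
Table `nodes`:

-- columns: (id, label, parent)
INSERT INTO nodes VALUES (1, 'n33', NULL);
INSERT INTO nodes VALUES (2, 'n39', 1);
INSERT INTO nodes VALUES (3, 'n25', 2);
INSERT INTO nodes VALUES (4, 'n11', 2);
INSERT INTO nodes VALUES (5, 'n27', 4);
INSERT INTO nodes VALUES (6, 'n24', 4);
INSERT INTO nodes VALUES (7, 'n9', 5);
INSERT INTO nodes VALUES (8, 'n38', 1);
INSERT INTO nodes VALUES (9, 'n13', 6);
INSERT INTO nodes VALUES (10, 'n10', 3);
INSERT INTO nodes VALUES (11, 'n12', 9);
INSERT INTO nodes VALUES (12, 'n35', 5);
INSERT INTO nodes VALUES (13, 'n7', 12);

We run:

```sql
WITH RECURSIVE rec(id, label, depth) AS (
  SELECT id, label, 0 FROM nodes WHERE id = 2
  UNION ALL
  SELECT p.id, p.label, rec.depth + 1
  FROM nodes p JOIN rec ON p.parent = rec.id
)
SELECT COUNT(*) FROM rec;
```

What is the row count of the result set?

Base: id=2 (n39) at depth 0.
Iteration 1: rows with parent in {2} -> n25 (id 3, depth 1), n11 (id 4, depth 1).
Iteration 2: rows with parent in {3,4} -> n27 (id 5, depth 2), n24 (id 6, depth 2), n10 (id 10, depth 2).
Iteration 3: rows with parent in {5,6,10} -> n9 (id 7, depth 3), n13 (id 9, depth 3), n35 (id 12, depth 3).
Iteration 4: rows with parent in {7,9,12} -> n12 (id 11, depth 4), n7 (id 13, depth 4).
Iteration 5: no rows with parent in {11,13}; recursion stops.
Total rows emitted: 11.

11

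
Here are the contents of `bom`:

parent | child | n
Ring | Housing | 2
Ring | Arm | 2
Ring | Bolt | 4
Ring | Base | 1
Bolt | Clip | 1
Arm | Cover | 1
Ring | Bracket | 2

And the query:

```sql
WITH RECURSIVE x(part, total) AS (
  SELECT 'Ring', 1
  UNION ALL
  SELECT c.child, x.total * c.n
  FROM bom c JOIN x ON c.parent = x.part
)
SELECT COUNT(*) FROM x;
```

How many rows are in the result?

Base: (Ring, total=1).
Iteration 1: components of {Ring} -> Arm = 1*2 = 2, Base = 1*1 = 1, Bolt = 1*4 = 4, Bracket = 1*2 = 2, Housing = 1*2 = 2.
Iteration 2: components of {Arm,Base,Bolt,Bracket,Housing} -> Clip = 4*1 = 4, Cover = 2*1 = 2.
Iteration 3: no further components; recursion stops.
Total rows emitted: 8.

8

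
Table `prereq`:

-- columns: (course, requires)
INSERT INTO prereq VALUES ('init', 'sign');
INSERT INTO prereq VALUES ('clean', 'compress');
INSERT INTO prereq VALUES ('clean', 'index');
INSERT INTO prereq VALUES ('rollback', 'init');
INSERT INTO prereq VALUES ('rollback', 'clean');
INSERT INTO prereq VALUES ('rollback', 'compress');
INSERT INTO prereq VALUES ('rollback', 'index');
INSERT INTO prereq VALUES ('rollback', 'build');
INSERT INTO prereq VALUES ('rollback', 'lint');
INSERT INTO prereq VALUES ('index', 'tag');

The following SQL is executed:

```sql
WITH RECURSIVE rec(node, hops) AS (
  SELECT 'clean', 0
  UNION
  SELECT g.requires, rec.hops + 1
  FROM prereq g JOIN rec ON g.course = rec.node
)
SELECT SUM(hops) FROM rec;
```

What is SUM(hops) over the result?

4

Base: (clean, hops=0).
Iteration 1: edges from {clean} -> (compress, hops=1), (index, hops=1).
Iteration 2: edges from {compress,index} -> (tag, hops=2).
Iteration 3: no outgoing edges from {tag}; recursion stops.
SUM(hops) = 0 + 1 + 1 + 2 = 4.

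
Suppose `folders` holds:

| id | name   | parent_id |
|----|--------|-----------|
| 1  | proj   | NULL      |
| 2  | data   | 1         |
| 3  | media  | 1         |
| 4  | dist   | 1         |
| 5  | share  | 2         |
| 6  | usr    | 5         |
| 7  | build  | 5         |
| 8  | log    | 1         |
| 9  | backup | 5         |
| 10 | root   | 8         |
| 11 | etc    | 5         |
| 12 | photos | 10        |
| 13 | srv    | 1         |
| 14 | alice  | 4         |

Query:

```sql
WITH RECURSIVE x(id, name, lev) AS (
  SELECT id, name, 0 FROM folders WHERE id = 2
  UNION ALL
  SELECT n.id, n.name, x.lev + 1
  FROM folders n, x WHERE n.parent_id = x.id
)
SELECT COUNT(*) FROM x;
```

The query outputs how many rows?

6

Base: id=2 (data) at lev 0.
Iteration 1: rows with parent_id in {2} -> share (id 5, lev 1).
Iteration 2: rows with parent_id in {5} -> usr (id 6, lev 2), build (id 7, lev 2), backup (id 9, lev 2), etc (id 11, lev 2).
Iteration 3: no rows with parent_id in {6,7,9,11}; recursion stops.
Total rows emitted: 6.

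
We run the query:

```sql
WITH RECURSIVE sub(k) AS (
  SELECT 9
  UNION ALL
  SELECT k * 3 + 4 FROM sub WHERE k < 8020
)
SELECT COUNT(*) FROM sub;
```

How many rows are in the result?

8

Base: k=9.
Iteration 1: 9 < 8020 holds -> k = 9 * 3 + 4 = 31.
Iteration 2: 31 < 8020 holds -> k = 31 * 3 + 4 = 97.
Iteration 3: 97 < 8020 holds -> k = 97 * 3 + 4 = 295.
Iteration 4: 295 < 8020 holds -> k = 295 * 3 + 4 = 889.
Iteration 5: 889 < 8020 holds -> k = 889 * 3 + 4 = 2671.
Iteration 6: 2671 < 8020 holds -> k = 2671 * 3 + 4 = 8017.
Iteration 7: 8017 < 8020 holds -> k = 8017 * 3 + 4 = 24055.
Iteration 8: 24055 < 8020 fails; recursion stops.
Total rows emitted: 8.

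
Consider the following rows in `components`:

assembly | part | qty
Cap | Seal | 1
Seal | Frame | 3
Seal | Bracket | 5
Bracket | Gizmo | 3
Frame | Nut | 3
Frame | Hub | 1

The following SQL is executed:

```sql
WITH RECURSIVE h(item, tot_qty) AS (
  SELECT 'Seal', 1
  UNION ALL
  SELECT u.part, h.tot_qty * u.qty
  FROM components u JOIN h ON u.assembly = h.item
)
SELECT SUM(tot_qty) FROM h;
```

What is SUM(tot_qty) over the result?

Base: (Seal, tot_qty=1).
Iteration 1: components of {Seal} -> Bracket = 1*5 = 5, Frame = 1*3 = 3.
Iteration 2: components of {Bracket,Frame} -> Gizmo = 5*3 = 15, Hub = 3*1 = 3, Nut = 3*3 = 9.
Iteration 3: no further components; recursion stops.
SUM(tot_qty) = 1 + 3 + 5 + 9 + 3 + 15 = 36.

36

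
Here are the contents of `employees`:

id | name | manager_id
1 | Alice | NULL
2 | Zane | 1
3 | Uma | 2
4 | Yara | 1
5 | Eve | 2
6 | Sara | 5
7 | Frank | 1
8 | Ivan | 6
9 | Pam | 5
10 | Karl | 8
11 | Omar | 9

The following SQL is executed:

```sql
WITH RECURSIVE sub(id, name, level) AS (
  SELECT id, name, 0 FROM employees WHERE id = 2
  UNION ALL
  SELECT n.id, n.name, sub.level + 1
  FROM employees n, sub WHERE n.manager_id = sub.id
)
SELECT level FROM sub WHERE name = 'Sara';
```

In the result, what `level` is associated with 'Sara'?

Base: id=2 (Zane) at level 0.
Iteration 1: rows with manager_id in {2} -> Uma (id 3, level 1), Eve (id 5, level 1).
Iteration 2: rows with manager_id in {3,5} -> Sara (id 6, level 2), Pam (id 9, level 2).
Iteration 3: rows with manager_id in {6,9} -> Ivan (id 8, level 3), Omar (id 11, level 3).
Iteration 4: rows with manager_id in {8,11} -> Karl (id 10, level 4).
Iteration 5: no rows with manager_id in {10}; recursion stops.

2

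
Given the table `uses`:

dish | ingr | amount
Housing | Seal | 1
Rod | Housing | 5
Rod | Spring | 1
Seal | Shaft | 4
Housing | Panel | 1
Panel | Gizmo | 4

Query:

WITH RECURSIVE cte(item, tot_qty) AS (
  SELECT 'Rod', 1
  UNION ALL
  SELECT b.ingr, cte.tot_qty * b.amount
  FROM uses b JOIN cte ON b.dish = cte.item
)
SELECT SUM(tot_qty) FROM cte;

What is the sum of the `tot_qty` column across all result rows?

Base: (Rod, tot_qty=1).
Iteration 1: components of {Rod} -> Housing = 1*5 = 5, Spring = 1*1 = 1.
Iteration 2: components of {Housing,Spring} -> Panel = 5*1 = 5, Seal = 5*1 = 5.
Iteration 3: components of {Panel,Seal} -> Gizmo = 5*4 = 20, Shaft = 5*4 = 20.
Iteration 4: no further components; recursion stops.
SUM(tot_qty) = 1 + 5 + 1 + 5 + 5 + 20 + 20 = 57.

57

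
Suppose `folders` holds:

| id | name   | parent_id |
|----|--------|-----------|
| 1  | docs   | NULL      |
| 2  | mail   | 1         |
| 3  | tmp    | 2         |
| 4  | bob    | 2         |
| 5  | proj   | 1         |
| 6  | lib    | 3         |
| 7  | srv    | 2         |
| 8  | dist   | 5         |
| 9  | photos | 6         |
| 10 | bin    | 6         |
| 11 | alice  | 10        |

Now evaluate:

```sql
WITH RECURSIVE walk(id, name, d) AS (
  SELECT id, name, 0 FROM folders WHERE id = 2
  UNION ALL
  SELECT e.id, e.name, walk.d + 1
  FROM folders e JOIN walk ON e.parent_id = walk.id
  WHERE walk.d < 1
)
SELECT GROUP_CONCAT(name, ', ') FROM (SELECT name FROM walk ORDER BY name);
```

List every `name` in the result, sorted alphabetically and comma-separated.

Base: id=2 (mail) at d 0.
Iteration 1: rows with parent_id in {2} -> tmp (id 3, d 1), bob (id 4, d 1), srv (id 7, d 1).
Iteration 2: d < 1 fails for all current rows; recursion stops.

bob, mail, srv, tmp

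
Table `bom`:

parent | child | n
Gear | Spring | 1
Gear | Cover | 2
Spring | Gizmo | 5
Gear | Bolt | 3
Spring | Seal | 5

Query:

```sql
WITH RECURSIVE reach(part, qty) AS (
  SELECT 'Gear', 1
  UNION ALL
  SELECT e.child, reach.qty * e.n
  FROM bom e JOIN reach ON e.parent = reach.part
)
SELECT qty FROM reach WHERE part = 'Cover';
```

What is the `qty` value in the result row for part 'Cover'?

Base: (Gear, qty=1).
Iteration 1: components of {Gear} -> Bolt = 1*3 = 3, Cover = 1*2 = 2, Spring = 1*1 = 1.
Iteration 2: components of {Bolt,Cover,Spring} -> Gizmo = 1*5 = 5, Seal = 1*5 = 5.
Iteration 3: no further components; recursion stops.

2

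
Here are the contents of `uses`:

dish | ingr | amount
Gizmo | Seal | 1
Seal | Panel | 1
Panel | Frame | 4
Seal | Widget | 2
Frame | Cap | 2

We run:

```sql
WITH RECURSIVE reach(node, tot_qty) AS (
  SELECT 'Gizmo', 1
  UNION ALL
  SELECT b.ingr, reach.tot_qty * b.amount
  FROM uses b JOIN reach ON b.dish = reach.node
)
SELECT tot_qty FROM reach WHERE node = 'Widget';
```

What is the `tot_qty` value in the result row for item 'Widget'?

Base: (Gizmo, tot_qty=1).
Iteration 1: components of {Gizmo} -> Seal = 1*1 = 1.
Iteration 2: components of {Seal} -> Panel = 1*1 = 1, Widget = 1*2 = 2.
Iteration 3: components of {Panel,Widget} -> Frame = 1*4 = 4.
Iteration 4: components of {Frame} -> Cap = 4*2 = 8.
Iteration 5: no further components; recursion stops.

2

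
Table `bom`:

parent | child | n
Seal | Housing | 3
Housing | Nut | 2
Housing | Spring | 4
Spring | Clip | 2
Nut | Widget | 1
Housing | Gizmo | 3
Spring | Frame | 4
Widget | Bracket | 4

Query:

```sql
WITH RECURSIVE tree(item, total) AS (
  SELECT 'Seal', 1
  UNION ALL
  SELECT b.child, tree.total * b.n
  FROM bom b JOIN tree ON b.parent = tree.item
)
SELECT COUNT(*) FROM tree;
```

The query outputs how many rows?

9

Base: (Seal, total=1).
Iteration 1: components of {Seal} -> Housing = 1*3 = 3.
Iteration 2: components of {Housing} -> Gizmo = 3*3 = 9, Nut = 3*2 = 6, Spring = 3*4 = 12.
Iteration 3: components of {Gizmo,Nut,Spring} -> Clip = 12*2 = 24, Frame = 12*4 = 48, Widget = 6*1 = 6.
Iteration 4: components of {Clip,Frame,Widget} -> Bracket = 6*4 = 24.
Iteration 5: no further components; recursion stops.
Total rows emitted: 9.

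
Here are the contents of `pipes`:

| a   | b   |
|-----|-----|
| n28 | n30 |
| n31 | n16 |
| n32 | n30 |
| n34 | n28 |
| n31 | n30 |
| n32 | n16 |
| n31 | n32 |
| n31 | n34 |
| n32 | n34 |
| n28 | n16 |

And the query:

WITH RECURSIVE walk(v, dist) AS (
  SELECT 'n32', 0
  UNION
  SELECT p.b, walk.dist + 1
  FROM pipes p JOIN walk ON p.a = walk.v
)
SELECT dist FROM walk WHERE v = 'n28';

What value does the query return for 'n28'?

Base: (n32, dist=0).
Iteration 1: edges from {n32} -> (n16, dist=1), (n30, dist=1), (n34, dist=1).
Iteration 2: edges from {n16,n30,n34} -> (n28, dist=2).
Iteration 3: edges from {n28} -> (n16, dist=3), (n30, dist=3).
Iteration 4: no outgoing edges from {n16,n30}; recursion stops.

2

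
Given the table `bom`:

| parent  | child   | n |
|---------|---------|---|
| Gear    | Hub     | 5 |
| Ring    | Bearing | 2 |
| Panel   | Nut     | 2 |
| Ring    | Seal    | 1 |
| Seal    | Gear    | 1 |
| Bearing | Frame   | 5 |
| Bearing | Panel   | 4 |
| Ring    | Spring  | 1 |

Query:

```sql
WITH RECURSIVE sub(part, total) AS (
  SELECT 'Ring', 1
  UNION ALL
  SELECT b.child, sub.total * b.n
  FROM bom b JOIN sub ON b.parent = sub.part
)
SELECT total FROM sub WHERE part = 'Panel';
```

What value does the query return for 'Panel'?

Base: (Ring, total=1).
Iteration 1: components of {Ring} -> Bearing = 1*2 = 2, Seal = 1*1 = 1, Spring = 1*1 = 1.
Iteration 2: components of {Bearing,Seal,Spring} -> Frame = 2*5 = 10, Gear = 1*1 = 1, Panel = 2*4 = 8.
Iteration 3: components of {Frame,Gear,Panel} -> Hub = 1*5 = 5, Nut = 8*2 = 16.
Iteration 4: no further components; recursion stops.

8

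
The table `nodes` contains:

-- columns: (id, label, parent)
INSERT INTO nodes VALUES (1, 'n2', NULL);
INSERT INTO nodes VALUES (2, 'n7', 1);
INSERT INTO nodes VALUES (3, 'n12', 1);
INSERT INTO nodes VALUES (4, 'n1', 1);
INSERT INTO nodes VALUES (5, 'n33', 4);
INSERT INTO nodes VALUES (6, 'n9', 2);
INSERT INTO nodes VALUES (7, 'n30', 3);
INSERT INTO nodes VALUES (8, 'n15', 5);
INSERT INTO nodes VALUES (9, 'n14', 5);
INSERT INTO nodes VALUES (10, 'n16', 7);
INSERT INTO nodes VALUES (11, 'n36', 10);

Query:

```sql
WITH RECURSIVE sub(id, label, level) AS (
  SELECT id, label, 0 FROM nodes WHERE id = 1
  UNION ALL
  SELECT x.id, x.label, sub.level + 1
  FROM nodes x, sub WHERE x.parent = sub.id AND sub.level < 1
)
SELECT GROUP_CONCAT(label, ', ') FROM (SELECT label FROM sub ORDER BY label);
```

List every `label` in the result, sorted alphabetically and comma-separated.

n1, n12, n2, n7

Base: id=1 (n2) at level 0.
Iteration 1: rows with parent in {1} -> n7 (id 2, level 1), n12 (id 3, level 1), n1 (id 4, level 1).
Iteration 2: level < 1 fails for all current rows; recursion stops.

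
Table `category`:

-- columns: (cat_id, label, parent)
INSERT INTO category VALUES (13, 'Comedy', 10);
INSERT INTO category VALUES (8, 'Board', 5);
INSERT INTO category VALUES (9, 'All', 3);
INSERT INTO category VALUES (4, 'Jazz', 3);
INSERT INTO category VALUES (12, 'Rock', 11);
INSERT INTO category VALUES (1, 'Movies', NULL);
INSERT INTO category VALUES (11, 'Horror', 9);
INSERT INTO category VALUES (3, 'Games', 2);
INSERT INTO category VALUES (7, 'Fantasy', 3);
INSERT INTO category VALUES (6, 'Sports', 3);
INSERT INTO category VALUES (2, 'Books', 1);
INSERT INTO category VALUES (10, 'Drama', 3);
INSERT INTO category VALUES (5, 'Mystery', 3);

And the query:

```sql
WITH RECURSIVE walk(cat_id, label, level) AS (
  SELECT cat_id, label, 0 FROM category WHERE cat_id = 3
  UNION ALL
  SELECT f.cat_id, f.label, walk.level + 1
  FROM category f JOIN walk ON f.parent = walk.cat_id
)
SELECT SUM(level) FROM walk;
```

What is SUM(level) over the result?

Base: cat_id=3 (Games) at level 0.
Iteration 1: rows with parent in {3} -> Jazz (id 4, level 1), Mystery (id 5, level 1), Sports (id 6, level 1), Fantasy (id 7, level 1), All (id 9, level 1), Drama (id 10, level 1).
Iteration 2: rows with parent in {4,5,6,7,9,10} -> Board (id 8, level 2), Horror (id 11, level 2), Comedy (id 13, level 2).
Iteration 3: rows with parent in {8,11,13} -> Rock (id 12, level 3).
Iteration 4: no rows with parent in {12}; recursion stops.
SUM(level) = 0 + 1 + 1 + 1 + 1 + 1 + 1 + 2 + 2 + 2 + 3 = 15.

15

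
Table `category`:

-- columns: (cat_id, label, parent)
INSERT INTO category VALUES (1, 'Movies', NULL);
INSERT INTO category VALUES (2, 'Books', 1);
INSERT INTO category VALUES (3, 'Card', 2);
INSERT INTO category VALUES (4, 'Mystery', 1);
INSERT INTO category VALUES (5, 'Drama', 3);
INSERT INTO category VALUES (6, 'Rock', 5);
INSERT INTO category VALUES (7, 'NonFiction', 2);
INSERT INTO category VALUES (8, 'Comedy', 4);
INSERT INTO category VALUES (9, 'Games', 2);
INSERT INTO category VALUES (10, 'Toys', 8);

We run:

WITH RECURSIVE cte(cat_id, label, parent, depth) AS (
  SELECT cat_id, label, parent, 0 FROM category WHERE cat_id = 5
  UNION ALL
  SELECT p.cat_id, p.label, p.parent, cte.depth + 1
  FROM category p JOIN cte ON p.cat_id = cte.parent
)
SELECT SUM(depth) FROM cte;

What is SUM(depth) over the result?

Base: cat_id=5 (Drama), parent=3, depth 0.
Iteration 1: join on cat_id=3 -> Card (id 3, parent=2, depth 1).
Iteration 2: join on cat_id=2 -> Books (id 2, parent=1, depth 2).
Iteration 3: join on cat_id=1 -> Movies (id 1, parent=NULL, depth 3).
Iteration 4: parent is NULL; no match; recursion stops.
SUM(depth) = 0 + 1 + 2 + 3 = 6.

6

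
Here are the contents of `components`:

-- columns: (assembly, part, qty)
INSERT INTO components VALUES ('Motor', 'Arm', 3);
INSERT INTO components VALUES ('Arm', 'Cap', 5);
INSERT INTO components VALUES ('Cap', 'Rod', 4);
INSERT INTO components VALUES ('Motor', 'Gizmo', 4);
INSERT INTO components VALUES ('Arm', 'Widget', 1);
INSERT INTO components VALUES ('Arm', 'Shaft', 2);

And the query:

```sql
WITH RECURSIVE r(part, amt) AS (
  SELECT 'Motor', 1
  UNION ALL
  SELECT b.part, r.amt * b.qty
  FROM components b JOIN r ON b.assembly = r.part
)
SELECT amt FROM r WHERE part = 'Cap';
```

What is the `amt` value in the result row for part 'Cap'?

15

Base: (Motor, amt=1).
Iteration 1: components of {Motor} -> Arm = 1*3 = 3, Gizmo = 1*4 = 4.
Iteration 2: components of {Arm,Gizmo} -> Cap = 3*5 = 15, Shaft = 3*2 = 6, Widget = 3*1 = 3.
Iteration 3: components of {Cap,Shaft,Widget} -> Rod = 15*4 = 60.
Iteration 4: no further components; recursion stops.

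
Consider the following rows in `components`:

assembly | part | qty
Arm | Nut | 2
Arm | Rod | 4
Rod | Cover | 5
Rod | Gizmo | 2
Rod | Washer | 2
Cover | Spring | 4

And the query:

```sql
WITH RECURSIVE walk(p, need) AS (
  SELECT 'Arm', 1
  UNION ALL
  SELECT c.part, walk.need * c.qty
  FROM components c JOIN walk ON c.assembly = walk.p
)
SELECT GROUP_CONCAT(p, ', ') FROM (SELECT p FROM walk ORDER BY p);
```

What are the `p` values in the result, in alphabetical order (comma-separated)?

Arm, Cover, Gizmo, Nut, Rod, Spring, Washer

Base: (Arm, need=1).
Iteration 1: components of {Arm} -> Nut = 1*2 = 2, Rod = 1*4 = 4.
Iteration 2: components of {Nut,Rod} -> Cover = 4*5 = 20, Gizmo = 4*2 = 8, Washer = 4*2 = 8.
Iteration 3: components of {Cover,Gizmo,Washer} -> Spring = 20*4 = 80.
Iteration 4: no further components; recursion stops.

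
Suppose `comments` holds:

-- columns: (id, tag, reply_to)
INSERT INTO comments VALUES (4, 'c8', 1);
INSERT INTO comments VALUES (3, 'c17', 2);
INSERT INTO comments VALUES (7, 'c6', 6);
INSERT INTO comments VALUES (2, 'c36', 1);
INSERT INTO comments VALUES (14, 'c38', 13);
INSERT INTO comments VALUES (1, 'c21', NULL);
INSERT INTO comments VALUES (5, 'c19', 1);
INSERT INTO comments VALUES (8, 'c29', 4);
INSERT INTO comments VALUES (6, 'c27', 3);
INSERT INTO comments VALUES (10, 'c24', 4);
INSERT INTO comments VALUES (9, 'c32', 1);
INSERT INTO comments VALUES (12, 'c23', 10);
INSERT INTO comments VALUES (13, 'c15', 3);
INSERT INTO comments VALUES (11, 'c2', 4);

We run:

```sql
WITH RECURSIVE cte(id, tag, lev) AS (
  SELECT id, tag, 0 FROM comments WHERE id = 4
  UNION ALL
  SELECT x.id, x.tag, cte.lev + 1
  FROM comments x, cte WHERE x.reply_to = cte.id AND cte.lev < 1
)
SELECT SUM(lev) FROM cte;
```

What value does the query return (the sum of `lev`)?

Base: id=4 (c8) at lev 0.
Iteration 1: rows with reply_to in {4} -> c29 (id 8, lev 1), c24 (id 10, lev 1), c2 (id 11, lev 1).
Iteration 2: lev < 1 fails for all current rows; recursion stops.
SUM(lev) = 0 + 1 + 1 + 1 = 3.

3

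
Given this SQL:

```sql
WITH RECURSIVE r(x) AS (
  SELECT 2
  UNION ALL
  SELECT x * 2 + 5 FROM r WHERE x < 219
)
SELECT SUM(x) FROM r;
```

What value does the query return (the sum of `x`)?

411

Base: x=2.
Iteration 1: 2 < 219 holds -> x = 2 * 2 + 5 = 9.
Iteration 2: 9 < 219 holds -> x = 9 * 2 + 5 = 23.
Iteration 3: 23 < 219 holds -> x = 23 * 2 + 5 = 51.
Iteration 4: 51 < 219 holds -> x = 51 * 2 + 5 = 107.
Iteration 5: 107 < 219 holds -> x = 107 * 2 + 5 = 219.
Iteration 6: 219 < 219 fails; recursion stops.
SUM(x) = 2 + 9 + 23 + 51 + 107 + 219 = 411.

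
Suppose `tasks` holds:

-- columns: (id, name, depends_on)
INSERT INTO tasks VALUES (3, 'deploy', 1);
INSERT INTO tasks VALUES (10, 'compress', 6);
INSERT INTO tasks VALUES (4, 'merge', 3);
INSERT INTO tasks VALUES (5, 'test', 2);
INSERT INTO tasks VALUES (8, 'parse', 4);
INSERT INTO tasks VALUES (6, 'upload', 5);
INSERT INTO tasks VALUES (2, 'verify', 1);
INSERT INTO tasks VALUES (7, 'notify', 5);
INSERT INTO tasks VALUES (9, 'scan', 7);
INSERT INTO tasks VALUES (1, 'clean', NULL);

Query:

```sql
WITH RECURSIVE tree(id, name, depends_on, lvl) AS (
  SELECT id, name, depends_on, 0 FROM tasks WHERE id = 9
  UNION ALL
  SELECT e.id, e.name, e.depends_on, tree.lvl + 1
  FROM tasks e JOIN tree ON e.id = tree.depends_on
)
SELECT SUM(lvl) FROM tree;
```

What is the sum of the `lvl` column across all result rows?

Base: id=9 (scan), depends_on=7, lvl 0.
Iteration 1: join on id=7 -> notify (id 7, depends_on=5, lvl 1).
Iteration 2: join on id=5 -> test (id 5, depends_on=2, lvl 2).
Iteration 3: join on id=2 -> verify (id 2, depends_on=1, lvl 3).
Iteration 4: join on id=1 -> clean (id 1, depends_on=NULL, lvl 4).
Iteration 5: depends_on is NULL; no match; recursion stops.
SUM(lvl) = 0 + 1 + 2 + 3 + 4 = 10.

10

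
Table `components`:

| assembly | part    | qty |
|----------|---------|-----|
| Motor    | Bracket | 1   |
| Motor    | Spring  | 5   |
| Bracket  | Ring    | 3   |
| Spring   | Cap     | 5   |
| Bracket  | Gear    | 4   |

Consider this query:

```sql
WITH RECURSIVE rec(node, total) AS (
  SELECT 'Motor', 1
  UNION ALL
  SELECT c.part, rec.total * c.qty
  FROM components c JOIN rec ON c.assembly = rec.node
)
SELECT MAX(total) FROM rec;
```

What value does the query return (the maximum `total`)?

25

Base: (Motor, total=1).
Iteration 1: components of {Motor} -> Bracket = 1*1 = 1, Spring = 1*5 = 5.
Iteration 2: components of {Bracket,Spring} -> Cap = 5*5 = 25, Gear = 1*4 = 4, Ring = 1*3 = 3.
Iteration 3: no further components; recursion stops.
total values: 1, 1, 5, 3, 4, 25; the maximum is 25.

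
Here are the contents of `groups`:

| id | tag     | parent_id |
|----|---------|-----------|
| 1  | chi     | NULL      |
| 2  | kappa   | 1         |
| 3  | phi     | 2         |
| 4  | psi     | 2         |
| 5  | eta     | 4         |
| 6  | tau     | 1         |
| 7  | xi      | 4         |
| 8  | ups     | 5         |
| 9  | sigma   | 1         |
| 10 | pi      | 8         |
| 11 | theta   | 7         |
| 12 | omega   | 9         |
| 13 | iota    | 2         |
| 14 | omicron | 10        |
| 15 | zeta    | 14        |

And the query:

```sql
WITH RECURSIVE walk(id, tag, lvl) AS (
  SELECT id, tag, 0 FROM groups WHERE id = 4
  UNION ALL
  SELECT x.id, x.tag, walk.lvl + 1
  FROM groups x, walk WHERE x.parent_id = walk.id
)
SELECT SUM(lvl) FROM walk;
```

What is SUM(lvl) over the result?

18

Base: id=4 (psi) at lvl 0.
Iteration 1: rows with parent_id in {4} -> eta (id 5, lvl 1), xi (id 7, lvl 1).
Iteration 2: rows with parent_id in {5,7} -> ups (id 8, lvl 2), theta (id 11, lvl 2).
Iteration 3: rows with parent_id in {8,11} -> pi (id 10, lvl 3).
Iteration 4: rows with parent_id in {10} -> omicron (id 14, lvl 4).
Iteration 5: rows with parent_id in {14} -> zeta (id 15, lvl 5).
Iteration 6: no rows with parent_id in {15}; recursion stops.
SUM(lvl) = 0 + 1 + 1 + 2 + 2 + 3 + 4 + 5 = 18.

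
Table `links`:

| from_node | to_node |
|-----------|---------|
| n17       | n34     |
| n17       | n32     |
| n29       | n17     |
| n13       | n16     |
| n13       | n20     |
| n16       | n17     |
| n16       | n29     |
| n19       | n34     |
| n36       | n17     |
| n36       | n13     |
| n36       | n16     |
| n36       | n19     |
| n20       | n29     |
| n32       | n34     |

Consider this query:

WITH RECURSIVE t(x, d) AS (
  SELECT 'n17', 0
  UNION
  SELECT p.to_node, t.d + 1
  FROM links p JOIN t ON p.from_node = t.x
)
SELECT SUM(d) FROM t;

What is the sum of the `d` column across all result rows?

Base: (n17, d=0).
Iteration 1: edges from {n17} -> (n32, d=1), (n34, d=1).
Iteration 2: edges from {n32,n34} -> (n34, d=2).
Iteration 3: no outgoing edges from {n34}; recursion stops.
SUM(d) = 0 + 1 + 1 + 2 = 4.

4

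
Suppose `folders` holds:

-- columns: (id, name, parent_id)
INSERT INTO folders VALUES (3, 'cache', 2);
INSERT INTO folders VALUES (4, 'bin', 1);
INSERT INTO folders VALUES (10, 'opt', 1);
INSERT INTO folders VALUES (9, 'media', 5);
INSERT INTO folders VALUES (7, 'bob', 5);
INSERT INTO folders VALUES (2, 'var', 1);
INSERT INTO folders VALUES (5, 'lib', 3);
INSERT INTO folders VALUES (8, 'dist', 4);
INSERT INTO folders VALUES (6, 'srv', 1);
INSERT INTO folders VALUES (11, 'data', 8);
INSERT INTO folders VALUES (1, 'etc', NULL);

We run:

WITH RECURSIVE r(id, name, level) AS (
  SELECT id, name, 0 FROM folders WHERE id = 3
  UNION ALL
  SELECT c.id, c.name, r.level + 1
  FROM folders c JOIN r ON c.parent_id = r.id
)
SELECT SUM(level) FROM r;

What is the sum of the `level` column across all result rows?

Base: id=3 (cache) at level 0.
Iteration 1: rows with parent_id in {3} -> lib (id 5, level 1).
Iteration 2: rows with parent_id in {5} -> bob (id 7, level 2), media (id 9, level 2).
Iteration 3: no rows with parent_id in {7,9}; recursion stops.
SUM(level) = 0 + 1 + 2 + 2 = 5.

5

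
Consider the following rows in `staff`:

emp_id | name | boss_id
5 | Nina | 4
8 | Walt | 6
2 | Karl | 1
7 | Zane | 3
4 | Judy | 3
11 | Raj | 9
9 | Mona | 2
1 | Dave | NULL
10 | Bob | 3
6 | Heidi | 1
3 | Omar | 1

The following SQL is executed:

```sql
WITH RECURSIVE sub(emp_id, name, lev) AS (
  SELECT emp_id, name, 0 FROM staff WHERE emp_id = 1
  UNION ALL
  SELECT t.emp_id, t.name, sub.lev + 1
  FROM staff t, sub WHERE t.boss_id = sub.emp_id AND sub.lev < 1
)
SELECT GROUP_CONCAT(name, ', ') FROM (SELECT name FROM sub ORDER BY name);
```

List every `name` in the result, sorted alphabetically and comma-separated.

Base: emp_id=1 (Dave) at lev 0.
Iteration 1: rows with boss_id in {1} -> Karl (id 2, lev 1), Omar (id 3, lev 1), Heidi (id 6, lev 1).
Iteration 2: lev < 1 fails for all current rows; recursion stops.

Dave, Heidi, Karl, Omar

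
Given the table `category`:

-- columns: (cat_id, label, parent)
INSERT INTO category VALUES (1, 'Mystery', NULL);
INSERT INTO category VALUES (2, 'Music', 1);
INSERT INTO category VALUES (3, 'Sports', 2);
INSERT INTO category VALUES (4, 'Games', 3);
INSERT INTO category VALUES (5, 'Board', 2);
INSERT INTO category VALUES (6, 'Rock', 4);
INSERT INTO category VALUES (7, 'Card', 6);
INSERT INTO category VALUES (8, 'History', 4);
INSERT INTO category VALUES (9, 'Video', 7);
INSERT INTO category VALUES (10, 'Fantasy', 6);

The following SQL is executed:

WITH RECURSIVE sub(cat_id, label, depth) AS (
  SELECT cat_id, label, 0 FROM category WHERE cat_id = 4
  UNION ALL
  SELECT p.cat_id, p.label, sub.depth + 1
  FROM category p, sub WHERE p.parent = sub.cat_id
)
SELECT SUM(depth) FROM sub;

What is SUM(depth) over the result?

Base: cat_id=4 (Games) at depth 0.
Iteration 1: rows with parent in {4} -> Rock (id 6, depth 1), History (id 8, depth 1).
Iteration 2: rows with parent in {6,8} -> Card (id 7, depth 2), Fantasy (id 10, depth 2).
Iteration 3: rows with parent in {7,10} -> Video (id 9, depth 3).
Iteration 4: no rows with parent in {9}; recursion stops.
SUM(depth) = 0 + 1 + 1 + 2 + 2 + 3 = 9.

9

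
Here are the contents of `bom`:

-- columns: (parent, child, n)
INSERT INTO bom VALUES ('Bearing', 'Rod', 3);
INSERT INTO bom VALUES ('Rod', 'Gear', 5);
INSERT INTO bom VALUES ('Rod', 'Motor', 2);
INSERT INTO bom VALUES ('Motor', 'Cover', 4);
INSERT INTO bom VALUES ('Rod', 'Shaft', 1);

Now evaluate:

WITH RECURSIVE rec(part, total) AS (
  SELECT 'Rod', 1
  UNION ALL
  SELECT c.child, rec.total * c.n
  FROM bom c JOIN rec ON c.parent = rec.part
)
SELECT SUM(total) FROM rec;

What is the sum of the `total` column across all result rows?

17

Base: (Rod, total=1).
Iteration 1: components of {Rod} -> Gear = 1*5 = 5, Motor = 1*2 = 2, Shaft = 1*1 = 1.
Iteration 2: components of {Gear,Motor,Shaft} -> Cover = 2*4 = 8.
Iteration 3: no further components; recursion stops.
SUM(total) = 1 + 5 + 2 + 1 + 8 = 17.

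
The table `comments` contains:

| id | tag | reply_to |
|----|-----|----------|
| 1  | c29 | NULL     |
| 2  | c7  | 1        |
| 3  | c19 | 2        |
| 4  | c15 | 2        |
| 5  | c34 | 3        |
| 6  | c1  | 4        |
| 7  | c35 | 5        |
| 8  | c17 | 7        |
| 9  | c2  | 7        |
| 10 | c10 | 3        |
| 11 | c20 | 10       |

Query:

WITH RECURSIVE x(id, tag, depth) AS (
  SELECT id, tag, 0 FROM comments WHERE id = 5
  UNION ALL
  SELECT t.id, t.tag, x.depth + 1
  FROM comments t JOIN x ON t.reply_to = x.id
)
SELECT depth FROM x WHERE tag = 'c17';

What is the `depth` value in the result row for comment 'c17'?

2

Base: id=5 (c34) at depth 0.
Iteration 1: rows with reply_to in {5} -> c35 (id 7, depth 1).
Iteration 2: rows with reply_to in {7} -> c17 (id 8, depth 2), c2 (id 9, depth 2).
Iteration 3: no rows with reply_to in {8,9}; recursion stops.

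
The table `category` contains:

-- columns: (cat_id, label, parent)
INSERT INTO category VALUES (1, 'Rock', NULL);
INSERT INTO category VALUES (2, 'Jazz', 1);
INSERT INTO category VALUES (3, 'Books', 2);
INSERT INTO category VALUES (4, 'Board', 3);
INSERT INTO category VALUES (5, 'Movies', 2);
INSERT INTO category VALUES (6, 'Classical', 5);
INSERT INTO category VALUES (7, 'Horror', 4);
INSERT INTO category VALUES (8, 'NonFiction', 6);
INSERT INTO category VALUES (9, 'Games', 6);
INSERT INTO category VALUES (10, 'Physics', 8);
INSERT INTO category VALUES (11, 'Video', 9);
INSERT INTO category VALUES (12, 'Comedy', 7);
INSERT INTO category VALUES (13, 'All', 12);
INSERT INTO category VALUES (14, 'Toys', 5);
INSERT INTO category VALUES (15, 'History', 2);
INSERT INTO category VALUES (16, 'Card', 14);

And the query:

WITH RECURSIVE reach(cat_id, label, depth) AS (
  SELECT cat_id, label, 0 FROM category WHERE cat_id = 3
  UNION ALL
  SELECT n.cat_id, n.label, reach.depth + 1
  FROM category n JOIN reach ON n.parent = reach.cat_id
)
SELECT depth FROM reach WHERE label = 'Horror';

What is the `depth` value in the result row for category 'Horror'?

2

Base: cat_id=3 (Books) at depth 0.
Iteration 1: rows with parent in {3} -> Board (id 4, depth 1).
Iteration 2: rows with parent in {4} -> Horror (id 7, depth 2).
Iteration 3: rows with parent in {7} -> Comedy (id 12, depth 3).
Iteration 4: rows with parent in {12} -> All (id 13, depth 4).
Iteration 5: no rows with parent in {13}; recursion stops.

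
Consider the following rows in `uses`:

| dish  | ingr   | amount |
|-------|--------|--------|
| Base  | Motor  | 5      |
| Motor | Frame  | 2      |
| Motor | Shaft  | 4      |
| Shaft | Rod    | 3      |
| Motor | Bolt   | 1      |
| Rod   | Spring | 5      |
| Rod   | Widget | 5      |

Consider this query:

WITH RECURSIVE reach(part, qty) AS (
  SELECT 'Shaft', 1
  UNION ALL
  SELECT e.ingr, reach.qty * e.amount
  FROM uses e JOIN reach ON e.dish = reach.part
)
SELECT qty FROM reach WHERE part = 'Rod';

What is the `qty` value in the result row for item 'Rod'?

Base: (Shaft, qty=1).
Iteration 1: components of {Shaft} -> Rod = 1*3 = 3.
Iteration 2: components of {Rod} -> Spring = 3*5 = 15, Widget = 3*5 = 15.
Iteration 3: no further components; recursion stops.

3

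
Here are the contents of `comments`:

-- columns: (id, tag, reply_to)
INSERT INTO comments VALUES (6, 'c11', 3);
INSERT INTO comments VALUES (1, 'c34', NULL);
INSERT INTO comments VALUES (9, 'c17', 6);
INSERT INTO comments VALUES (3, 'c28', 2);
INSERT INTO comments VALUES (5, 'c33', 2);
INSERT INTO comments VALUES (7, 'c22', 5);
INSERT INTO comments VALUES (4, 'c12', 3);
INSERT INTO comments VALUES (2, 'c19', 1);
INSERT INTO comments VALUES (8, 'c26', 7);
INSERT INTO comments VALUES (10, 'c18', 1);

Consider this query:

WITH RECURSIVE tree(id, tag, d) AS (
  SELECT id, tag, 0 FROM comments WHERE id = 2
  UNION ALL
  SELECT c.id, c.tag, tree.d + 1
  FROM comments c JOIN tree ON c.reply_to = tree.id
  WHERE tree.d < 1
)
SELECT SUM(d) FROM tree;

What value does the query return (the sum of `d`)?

Base: id=2 (c19) at d 0.
Iteration 1: rows with reply_to in {2} -> c28 (id 3, d 1), c33 (id 5, d 1).
Iteration 2: d < 1 fails for all current rows; recursion stops.
SUM(d) = 0 + 1 + 1 = 2.

2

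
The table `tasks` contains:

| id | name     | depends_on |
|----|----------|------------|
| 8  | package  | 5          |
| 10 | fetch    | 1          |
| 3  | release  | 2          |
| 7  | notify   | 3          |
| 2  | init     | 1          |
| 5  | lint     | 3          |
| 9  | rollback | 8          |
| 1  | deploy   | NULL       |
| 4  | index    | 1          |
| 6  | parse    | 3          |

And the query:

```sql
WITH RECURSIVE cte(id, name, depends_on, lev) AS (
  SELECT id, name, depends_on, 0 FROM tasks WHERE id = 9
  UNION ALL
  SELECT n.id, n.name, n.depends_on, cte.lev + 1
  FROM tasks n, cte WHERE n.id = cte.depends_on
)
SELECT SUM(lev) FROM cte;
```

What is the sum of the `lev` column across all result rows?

Base: id=9 (rollback), depends_on=8, lev 0.
Iteration 1: join on id=8 -> package (id 8, depends_on=5, lev 1).
Iteration 2: join on id=5 -> lint (id 5, depends_on=3, lev 2).
Iteration 3: join on id=3 -> release (id 3, depends_on=2, lev 3).
Iteration 4: join on id=2 -> init (id 2, depends_on=1, lev 4).
Iteration 5: join on id=1 -> deploy (id 1, depends_on=NULL, lev 5).
Iteration 6: depends_on is NULL; no match; recursion stops.
SUM(lev) = 0 + 1 + 2 + 3 + 4 + 5 = 15.

15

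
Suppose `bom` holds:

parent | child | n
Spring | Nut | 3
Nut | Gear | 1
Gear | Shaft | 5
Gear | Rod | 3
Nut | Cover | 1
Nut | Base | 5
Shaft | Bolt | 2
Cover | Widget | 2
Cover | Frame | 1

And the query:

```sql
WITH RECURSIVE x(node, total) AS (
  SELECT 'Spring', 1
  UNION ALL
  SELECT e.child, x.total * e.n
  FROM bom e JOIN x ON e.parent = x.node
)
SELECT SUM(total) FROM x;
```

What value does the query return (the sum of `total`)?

Base: (Spring, total=1).
Iteration 1: components of {Spring} -> Nut = 1*3 = 3.
Iteration 2: components of {Nut} -> Base = 3*5 = 15, Cover = 3*1 = 3, Gear = 3*1 = 3.
Iteration 3: components of {Base,Cover,Gear} -> Frame = 3*1 = 3, Rod = 3*3 = 9, Shaft = 3*5 = 15, Widget = 3*2 = 6.
Iteration 4: components of {Frame,Rod,Shaft,Widget} -> Bolt = 15*2 = 30.
Iteration 5: no further components; recursion stops.
SUM(total) = 1 + 3 + 3 + 3 + 15 + 15 + 9 + 6 + 3 + 30 = 88.

88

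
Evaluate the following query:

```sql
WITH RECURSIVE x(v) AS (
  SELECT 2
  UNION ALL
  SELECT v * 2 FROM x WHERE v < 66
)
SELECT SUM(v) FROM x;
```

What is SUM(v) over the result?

254

Base: v=2.
Iteration 1: 2 < 66 holds -> v = 2 * 2 = 4.
Iteration 2: 4 < 66 holds -> v = 4 * 2 = 8.
Iteration 3: 8 < 66 holds -> v = 8 * 2 = 16.
Iteration 4: 16 < 66 holds -> v = 16 * 2 = 32.
Iteration 5: 32 < 66 holds -> v = 32 * 2 = 64.
Iteration 6: 64 < 66 holds -> v = 64 * 2 = 128.
Iteration 7: 128 < 66 fails; recursion stops.
SUM(v) = 2 + 4 + 8 + 16 + 32 + 64 + 128 = 254.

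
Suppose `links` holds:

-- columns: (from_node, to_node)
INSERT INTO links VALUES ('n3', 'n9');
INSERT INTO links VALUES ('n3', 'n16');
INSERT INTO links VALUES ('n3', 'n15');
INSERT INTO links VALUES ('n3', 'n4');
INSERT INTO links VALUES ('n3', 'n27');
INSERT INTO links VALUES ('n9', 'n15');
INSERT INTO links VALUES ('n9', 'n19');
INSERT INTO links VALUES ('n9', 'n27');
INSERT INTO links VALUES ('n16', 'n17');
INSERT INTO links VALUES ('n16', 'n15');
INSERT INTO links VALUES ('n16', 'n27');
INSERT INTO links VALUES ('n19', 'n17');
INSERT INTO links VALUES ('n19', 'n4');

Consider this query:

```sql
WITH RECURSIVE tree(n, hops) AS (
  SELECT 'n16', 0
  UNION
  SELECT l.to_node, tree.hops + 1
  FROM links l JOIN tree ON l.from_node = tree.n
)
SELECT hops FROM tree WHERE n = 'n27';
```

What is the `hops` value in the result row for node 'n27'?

Base: (n16, hops=0).
Iteration 1: edges from {n16} -> (n15, hops=1), (n17, hops=1), (n27, hops=1).
Iteration 2: no outgoing edges from {n15,n17,n27}; recursion stops.

1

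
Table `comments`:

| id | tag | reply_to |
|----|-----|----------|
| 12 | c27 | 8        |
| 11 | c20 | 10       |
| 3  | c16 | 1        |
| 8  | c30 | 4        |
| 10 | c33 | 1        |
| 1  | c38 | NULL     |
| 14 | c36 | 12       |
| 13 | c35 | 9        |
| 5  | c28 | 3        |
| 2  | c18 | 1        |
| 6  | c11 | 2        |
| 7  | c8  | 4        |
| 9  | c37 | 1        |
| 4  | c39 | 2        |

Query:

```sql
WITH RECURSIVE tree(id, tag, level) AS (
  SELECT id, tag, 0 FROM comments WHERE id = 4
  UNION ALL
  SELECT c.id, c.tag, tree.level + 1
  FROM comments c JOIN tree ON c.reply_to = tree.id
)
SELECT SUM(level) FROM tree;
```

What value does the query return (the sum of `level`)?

Base: id=4 (c39) at level 0.
Iteration 1: rows with reply_to in {4} -> c8 (id 7, level 1), c30 (id 8, level 1).
Iteration 2: rows with reply_to in {7,8} -> c27 (id 12, level 2).
Iteration 3: rows with reply_to in {12} -> c36 (id 14, level 3).
Iteration 4: no rows with reply_to in {14}; recursion stops.
SUM(level) = 0 + 1 + 1 + 2 + 3 = 7.

7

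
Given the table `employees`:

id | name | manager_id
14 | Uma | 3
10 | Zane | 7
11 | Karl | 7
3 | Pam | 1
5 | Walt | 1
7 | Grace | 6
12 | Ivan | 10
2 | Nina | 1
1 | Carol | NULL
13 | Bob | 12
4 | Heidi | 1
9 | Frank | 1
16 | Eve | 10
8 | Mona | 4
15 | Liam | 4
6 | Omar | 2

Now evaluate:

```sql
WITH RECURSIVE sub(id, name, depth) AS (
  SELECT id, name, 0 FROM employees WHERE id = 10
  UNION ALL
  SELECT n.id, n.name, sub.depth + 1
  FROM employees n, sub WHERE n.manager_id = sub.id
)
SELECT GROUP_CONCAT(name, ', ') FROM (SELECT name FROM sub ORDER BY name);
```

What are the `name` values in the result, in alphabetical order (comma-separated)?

Base: id=10 (Zane) at depth 0.
Iteration 1: rows with manager_id in {10} -> Ivan (id 12, depth 1), Eve (id 16, depth 1).
Iteration 2: rows with manager_id in {12,16} -> Bob (id 13, depth 2).
Iteration 3: no rows with manager_id in {13}; recursion stops.

Bob, Eve, Ivan, Zane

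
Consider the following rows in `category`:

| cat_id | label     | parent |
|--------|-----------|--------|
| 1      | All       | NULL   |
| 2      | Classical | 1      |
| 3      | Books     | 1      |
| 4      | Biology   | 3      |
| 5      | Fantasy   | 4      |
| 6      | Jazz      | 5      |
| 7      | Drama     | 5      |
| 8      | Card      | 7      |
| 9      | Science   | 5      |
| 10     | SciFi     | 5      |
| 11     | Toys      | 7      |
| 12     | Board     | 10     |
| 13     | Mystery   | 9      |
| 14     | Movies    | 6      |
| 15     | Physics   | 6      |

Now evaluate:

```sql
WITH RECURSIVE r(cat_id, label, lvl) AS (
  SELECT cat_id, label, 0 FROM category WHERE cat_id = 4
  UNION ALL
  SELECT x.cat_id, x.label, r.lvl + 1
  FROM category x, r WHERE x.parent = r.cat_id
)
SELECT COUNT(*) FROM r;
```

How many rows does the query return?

Base: cat_id=4 (Biology) at lvl 0.
Iteration 1: rows with parent in {4} -> Fantasy (id 5, lvl 1).
Iteration 2: rows with parent in {5} -> Jazz (id 6, lvl 2), Drama (id 7, lvl 2), Science (id 9, lvl 2), SciFi (id 10, lvl 2).
Iteration 3: rows with parent in {6,7,9,10} -> Card (id 8, lvl 3), Toys (id 11, lvl 3), Board (id 12, lvl 3), Mystery (id 13, lvl 3), Movies (id 14, lvl 3), Physics (id 15, lvl 3).
Iteration 4: no rows with parent in {8,11,12,13,14,15}; recursion stops.
Total rows emitted: 12.

12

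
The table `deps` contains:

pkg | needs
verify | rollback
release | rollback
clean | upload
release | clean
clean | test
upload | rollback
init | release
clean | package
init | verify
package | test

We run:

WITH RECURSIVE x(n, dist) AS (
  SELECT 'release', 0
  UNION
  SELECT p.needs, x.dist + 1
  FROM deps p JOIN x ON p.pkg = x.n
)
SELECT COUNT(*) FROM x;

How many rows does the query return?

8

Base: (release, dist=0).
Iteration 1: edges from {release} -> (clean, dist=1), (rollback, dist=1).
Iteration 2: edges from {clean,rollback} -> (package, dist=2), (test, dist=2), (upload, dist=2).
Iteration 3: edges from {package,test,upload} -> (rollback, dist=3), (test, dist=3).
Iteration 4: no outgoing edges from {rollback,test}; recursion stops.
Total rows emitted: 8.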